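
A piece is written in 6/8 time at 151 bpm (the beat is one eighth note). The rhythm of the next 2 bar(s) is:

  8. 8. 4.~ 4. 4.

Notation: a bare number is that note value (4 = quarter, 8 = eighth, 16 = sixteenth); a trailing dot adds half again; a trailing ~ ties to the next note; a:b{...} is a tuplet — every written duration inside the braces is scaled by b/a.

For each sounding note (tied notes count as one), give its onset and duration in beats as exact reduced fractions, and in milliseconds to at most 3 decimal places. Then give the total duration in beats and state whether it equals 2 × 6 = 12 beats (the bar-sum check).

1) 0.0ms=0b +596.026ms=3/2b
2) 596.026ms=3/2b +596.026ms=3/2b
3) 1192.053ms=3b +2384.106ms=6b
4) 3576.159ms=9b +1192.053ms=3b
Σ=12b of 12 (151bpm 6/8) — PASS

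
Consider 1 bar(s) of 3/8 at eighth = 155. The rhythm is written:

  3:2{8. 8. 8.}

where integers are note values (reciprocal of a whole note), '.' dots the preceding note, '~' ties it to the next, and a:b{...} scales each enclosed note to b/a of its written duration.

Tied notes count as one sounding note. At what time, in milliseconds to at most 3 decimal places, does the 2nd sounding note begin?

1. 0.0ms @ 0 + 387.097ms (1)
2. 387.097ms @ 1 + 387.097ms (1)
3. 774.194ms @ 2 + 387.097ms (1)

note 2 onset = 1b = 387.097ms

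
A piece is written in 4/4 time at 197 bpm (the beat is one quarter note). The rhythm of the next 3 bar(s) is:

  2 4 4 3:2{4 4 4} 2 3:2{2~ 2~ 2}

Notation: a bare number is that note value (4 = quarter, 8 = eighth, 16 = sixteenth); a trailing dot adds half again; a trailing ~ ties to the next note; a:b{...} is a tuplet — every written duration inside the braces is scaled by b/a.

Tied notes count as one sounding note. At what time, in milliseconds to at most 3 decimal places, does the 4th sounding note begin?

1. 0.0ms @ 0 + 609.137ms (2)
2. 609.137ms @ 2 + 304.569ms (1)
3. 913.706ms @ 3 + 304.569ms (1)
4. 1218.274ms @ 4 + 203.046ms (2/3)
5. 1421.32ms @ 14/3 + 203.046ms (2/3)
6. 1624.365ms @ 16/3 + 203.046ms (2/3)
7. 1827.411ms @ 6 + 609.137ms (2)
8. 2436.548ms @ 8 + 1218.274ms (4)

note 4 onset = 4b = 1218.274ms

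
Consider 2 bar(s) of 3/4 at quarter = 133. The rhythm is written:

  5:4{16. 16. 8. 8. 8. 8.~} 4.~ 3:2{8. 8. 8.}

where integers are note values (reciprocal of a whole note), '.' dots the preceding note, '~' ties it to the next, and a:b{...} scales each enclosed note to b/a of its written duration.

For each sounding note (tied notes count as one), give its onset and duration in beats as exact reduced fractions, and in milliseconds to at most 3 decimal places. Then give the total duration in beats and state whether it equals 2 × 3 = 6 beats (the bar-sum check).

1) 0.0ms=0b +135.338ms=3/10b
2) 135.338ms=3/10b +135.338ms=3/10b
3) 270.677ms=3/5b +270.677ms=3/5b
4) 541.353ms=6/5b +270.677ms=3/5b
5) 812.03ms=9/5b +270.677ms=3/5b
6) 1082.707ms=12/5b +1172.932ms=13/5b
7) 2255.639ms=5b +225.564ms=1/2b
8) 2481.203ms=11/2b +225.564ms=1/2b
Σ=6b of 6 (133bpm 3/4) — PASS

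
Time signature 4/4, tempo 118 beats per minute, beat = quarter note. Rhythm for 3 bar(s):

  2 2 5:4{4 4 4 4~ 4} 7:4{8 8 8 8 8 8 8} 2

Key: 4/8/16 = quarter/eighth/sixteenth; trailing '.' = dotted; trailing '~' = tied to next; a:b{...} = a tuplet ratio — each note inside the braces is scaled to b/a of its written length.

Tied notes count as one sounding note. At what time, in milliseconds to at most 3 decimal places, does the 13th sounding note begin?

note 13 onset = 68/7b = 4939.467ms

1. 0.0ms @ 0 + 1016.949ms (2)
2. 1016.949ms @ 2 + 1016.949ms (2)
3. 2033.898ms @ 4 + 406.78ms (4/5)
4. 2440.678ms @ 24/5 + 406.78ms (4/5)
5. 2847.458ms @ 28/5 + 406.78ms (4/5)
6. 3254.237ms @ 32/5 + 813.559ms (8/5)
7. 4067.797ms @ 8 + 145.278ms (2/7)
8. 4213.075ms @ 58/7 + 145.278ms (2/7)
9. 4358.354ms @ 60/7 + 145.278ms (2/7)
10. 4503.632ms @ 62/7 + 145.278ms (2/7)
11. 4648.91ms @ 64/7 + 145.278ms (2/7)
12. 4794.189ms @ 66/7 + 145.278ms (2/7)
13. 4939.467ms @ 68/7 + 145.278ms (2/7)
14. 5084.746ms @ 10 + 1016.949ms (2)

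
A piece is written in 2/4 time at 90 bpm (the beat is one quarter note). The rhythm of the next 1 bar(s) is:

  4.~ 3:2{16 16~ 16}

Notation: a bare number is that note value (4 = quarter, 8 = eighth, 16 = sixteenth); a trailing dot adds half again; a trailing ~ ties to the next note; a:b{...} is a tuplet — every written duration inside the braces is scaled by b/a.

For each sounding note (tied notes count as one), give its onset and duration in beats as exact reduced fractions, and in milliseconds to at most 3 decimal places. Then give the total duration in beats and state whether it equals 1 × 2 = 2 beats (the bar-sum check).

1) 0.0ms=0b +1111.111ms=5/3b
2) 1111.111ms=5/3b +222.222ms=1/3b
Σ=2b of 2 (90bpm 2/4) — PASS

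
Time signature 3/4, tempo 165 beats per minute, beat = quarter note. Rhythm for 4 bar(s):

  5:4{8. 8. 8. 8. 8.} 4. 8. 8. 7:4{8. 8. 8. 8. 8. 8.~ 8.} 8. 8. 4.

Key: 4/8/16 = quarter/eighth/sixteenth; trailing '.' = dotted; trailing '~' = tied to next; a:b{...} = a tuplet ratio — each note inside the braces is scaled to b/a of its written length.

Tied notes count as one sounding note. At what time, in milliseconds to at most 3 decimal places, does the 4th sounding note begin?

note 4 onset = 9/5b = 654.545ms

1. 0.0ms @ 0 + 218.182ms (3/5)
2. 218.182ms @ 3/5 + 218.182ms (3/5)
3. 436.364ms @ 6/5 + 218.182ms (3/5)
4. 654.545ms @ 9/5 + 218.182ms (3/5)
5. 872.727ms @ 12/5 + 218.182ms (3/5)
6. 1090.909ms @ 3 + 545.455ms (3/2)
7. 1636.364ms @ 9/2 + 272.727ms (3/4)
8. 1909.091ms @ 21/4 + 272.727ms (3/4)
9. 2181.818ms @ 6 + 155.844ms (3/7)
10. 2337.662ms @ 45/7 + 155.844ms (3/7)
11. 2493.506ms @ 48/7 + 155.844ms (3/7)
12. 2649.351ms @ 51/7 + 155.844ms (3/7)
13. 2805.195ms @ 54/7 + 155.844ms (3/7)
14. 2961.039ms @ 57/7 + 311.688ms (6/7)
15. 3272.727ms @ 9 + 272.727ms (3/4)
16. 3545.455ms @ 39/4 + 272.727ms (3/4)
17. 3818.182ms @ 21/2 + 545.455ms (3/2)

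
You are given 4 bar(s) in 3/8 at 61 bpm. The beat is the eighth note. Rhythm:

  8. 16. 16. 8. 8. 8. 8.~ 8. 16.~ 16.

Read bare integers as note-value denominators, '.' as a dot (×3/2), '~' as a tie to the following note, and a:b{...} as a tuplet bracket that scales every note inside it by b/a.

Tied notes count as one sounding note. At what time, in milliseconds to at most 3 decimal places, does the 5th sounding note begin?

note 5 onset = 9/2b = 4426.23ms

1. 0.0ms @ 0 + 1475.41ms (3/2)
2. 1475.41ms @ 3/2 + 737.705ms (3/4)
3. 2213.115ms @ 9/4 + 737.705ms (3/4)
4. 2950.82ms @ 3 + 1475.41ms (3/2)
5. 4426.23ms @ 9/2 + 1475.41ms (3/2)
6. 5901.639ms @ 6 + 1475.41ms (3/2)
7. 7377.049ms @ 15/2 + 2950.82ms (3)
8. 10327.869ms @ 21/2 + 1475.41ms (3/2)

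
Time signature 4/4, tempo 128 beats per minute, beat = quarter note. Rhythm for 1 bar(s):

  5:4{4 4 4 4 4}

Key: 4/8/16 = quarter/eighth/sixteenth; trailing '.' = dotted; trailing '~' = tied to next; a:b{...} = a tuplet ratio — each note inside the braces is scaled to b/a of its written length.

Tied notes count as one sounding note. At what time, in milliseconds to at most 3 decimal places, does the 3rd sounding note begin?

note 3 onset = 8/5b = 750.0ms

1. 0.0ms @ 0 + 375.0ms (4/5)
2. 375.0ms @ 4/5 + 375.0ms (4/5)
3. 750.0ms @ 8/5 + 375.0ms (4/5)
4. 1125.0ms @ 12/5 + 375.0ms (4/5)
5. 1500.0ms @ 16/5 + 375.0ms (4/5)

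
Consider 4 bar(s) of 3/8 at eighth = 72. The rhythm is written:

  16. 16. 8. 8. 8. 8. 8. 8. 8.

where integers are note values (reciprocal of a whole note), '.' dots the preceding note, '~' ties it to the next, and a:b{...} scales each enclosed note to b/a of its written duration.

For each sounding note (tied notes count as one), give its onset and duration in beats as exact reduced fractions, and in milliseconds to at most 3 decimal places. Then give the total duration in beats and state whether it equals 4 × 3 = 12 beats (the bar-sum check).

1) 0.0ms=0b +625.0ms=3/4b
2) 625.0ms=3/4b +625.0ms=3/4b
3) 1250.0ms=3/2b +1250.0ms=3/2b
4) 2500.0ms=3b +1250.0ms=3/2b
5) 3750.0ms=9/2b +1250.0ms=3/2b
6) 5000.0ms=6b +1250.0ms=3/2b
7) 6250.0ms=15/2b +1250.0ms=3/2b
8) 7500.0ms=9b +1250.0ms=3/2b
9) 8750.0ms=21/2b +1250.0ms=3/2b
Σ=12b of 12 (72bpm 3/8) — PASS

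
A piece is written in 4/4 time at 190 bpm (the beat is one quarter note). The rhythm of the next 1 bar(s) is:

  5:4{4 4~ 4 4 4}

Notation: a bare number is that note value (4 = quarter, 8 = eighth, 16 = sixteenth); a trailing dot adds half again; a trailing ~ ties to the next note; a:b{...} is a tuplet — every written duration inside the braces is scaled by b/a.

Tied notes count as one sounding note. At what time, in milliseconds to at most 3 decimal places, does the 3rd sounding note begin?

note 3 onset = 12/5b = 757.895ms

1. 0.0ms @ 0 + 252.632ms (4/5)
2. 252.632ms @ 4/5 + 505.263ms (8/5)
3. 757.895ms @ 12/5 + 252.632ms (4/5)
4. 1010.526ms @ 16/5 + 252.632ms (4/5)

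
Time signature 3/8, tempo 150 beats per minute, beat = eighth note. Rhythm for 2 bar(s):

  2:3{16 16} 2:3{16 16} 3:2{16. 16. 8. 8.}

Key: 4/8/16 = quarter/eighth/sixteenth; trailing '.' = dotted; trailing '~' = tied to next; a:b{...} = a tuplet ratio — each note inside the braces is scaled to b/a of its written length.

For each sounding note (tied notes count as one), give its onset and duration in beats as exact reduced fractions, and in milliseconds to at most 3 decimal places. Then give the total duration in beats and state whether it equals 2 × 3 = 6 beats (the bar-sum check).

1) 0.0ms=0b +300.0ms=3/4b
2) 300.0ms=3/4b +300.0ms=3/4b
3) 600.0ms=3/2b +300.0ms=3/4b
4) 900.0ms=9/4b +300.0ms=3/4b
5) 1200.0ms=3b +200.0ms=1/2b
6) 1400.0ms=7/2b +200.0ms=1/2b
7) 1600.0ms=4b +400.0ms=1b
8) 2000.0ms=5b +400.0ms=1b
Σ=6b of 6 (150bpm 3/8) — PASS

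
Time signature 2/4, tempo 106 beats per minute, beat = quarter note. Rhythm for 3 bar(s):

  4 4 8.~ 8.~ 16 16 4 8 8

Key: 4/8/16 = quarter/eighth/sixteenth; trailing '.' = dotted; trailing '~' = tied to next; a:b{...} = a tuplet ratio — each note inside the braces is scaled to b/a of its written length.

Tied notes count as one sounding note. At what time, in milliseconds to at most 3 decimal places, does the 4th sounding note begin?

note 4 onset = 15/4b = 2122.642ms

1. 0.0ms @ 0 + 566.038ms (1)
2. 566.038ms @ 1 + 566.038ms (1)
3. 1132.075ms @ 2 + 990.566ms (7/4)
4. 2122.642ms @ 15/4 + 141.509ms (1/4)
5. 2264.151ms @ 4 + 566.038ms (1)
6. 2830.189ms @ 5 + 283.019ms (1/2)
7. 3113.208ms @ 11/2 + 283.019ms (1/2)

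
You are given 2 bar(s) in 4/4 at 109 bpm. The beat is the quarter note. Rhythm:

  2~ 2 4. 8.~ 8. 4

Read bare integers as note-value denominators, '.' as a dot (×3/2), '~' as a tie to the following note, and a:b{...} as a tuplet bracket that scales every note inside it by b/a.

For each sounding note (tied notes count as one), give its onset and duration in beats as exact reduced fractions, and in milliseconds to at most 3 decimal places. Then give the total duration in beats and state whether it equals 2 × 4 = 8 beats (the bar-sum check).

1) 0.0ms=0b +2201.835ms=4b
2) 2201.835ms=4b +825.688ms=3/2b
3) 3027.523ms=11/2b +825.688ms=3/2b
4) 3853.211ms=7b +550.459ms=1b
Σ=8b of 8 (109bpm 4/4) — PASS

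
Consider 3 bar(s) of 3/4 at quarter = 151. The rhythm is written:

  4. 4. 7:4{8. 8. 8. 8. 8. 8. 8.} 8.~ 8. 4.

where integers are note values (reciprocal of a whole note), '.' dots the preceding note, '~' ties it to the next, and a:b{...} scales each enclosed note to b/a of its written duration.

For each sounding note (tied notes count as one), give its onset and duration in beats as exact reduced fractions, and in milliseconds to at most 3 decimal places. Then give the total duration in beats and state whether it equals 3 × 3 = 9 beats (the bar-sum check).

1) 0.0ms=0b +596.026ms=3/2b
2) 596.026ms=3/2b +596.026ms=3/2b
3) 1192.053ms=3b +170.293ms=3/7b
4) 1362.346ms=24/7b +170.293ms=3/7b
5) 1532.64ms=27/7b +170.293ms=3/7b
6) 1702.933ms=30/7b +170.293ms=3/7b
7) 1873.226ms=33/7b +170.293ms=3/7b
8) 2043.519ms=36/7b +170.293ms=3/7b
9) 2213.813ms=39/7b +170.293ms=3/7b
10) 2384.106ms=6b +596.026ms=3/2b
11) 2980.132ms=15/2b +596.026ms=3/2b
Σ=9b of 9 (151bpm 3/4) — PASS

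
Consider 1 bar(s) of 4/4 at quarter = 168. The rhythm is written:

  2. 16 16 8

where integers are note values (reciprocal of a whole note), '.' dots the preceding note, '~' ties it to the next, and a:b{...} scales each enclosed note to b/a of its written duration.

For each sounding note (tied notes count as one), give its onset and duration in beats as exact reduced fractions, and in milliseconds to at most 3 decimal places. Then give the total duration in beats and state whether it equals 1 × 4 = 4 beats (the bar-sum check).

1) 0.0ms=0b +1071.429ms=3b
2) 1071.429ms=3b +89.286ms=1/4b
3) 1160.714ms=13/4b +89.286ms=1/4b
4) 1250.0ms=7/2b +178.571ms=1/2b
Σ=4b of 4 (168bpm 4/4) — PASS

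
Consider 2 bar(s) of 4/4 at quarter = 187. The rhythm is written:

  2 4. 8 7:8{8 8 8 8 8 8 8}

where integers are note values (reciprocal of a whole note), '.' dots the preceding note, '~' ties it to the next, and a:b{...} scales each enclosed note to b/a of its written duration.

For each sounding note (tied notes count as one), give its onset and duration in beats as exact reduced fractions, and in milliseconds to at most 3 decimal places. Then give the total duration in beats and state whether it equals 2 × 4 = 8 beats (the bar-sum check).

1) 0.0ms=0b +641.711ms=2b
2) 641.711ms=2b +481.283ms=3/2b
3) 1122.995ms=7/2b +160.428ms=1/2b
4) 1283.422ms=4b +183.346ms=4/7b
5) 1466.769ms=32/7b +183.346ms=4/7b
6) 1650.115ms=36/7b +183.346ms=4/7b
7) 1833.461ms=40/7b +183.346ms=4/7b
8) 2016.807ms=44/7b +183.346ms=4/7b
9) 2200.153ms=48/7b +183.346ms=4/7b
10) 2383.499ms=52/7b +183.346ms=4/7b
Σ=8b of 8 (187bpm 4/4) — PASS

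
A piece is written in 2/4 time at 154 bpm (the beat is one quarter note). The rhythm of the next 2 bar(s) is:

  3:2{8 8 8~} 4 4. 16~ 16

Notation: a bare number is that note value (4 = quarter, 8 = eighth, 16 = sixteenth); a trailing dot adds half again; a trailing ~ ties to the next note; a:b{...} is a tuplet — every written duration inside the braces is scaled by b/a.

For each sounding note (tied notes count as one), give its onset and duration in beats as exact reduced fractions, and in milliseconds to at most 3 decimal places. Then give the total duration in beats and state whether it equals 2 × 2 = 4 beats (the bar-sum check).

1) 0.0ms=0b +129.87ms=1/3b
2) 129.87ms=1/3b +129.87ms=1/3b
3) 259.74ms=2/3b +519.481ms=4/3b
4) 779.221ms=2b +584.416ms=3/2b
5) 1363.636ms=7/2b +194.805ms=1/2b
Σ=4b of 4 (154bpm 2/4) — PASS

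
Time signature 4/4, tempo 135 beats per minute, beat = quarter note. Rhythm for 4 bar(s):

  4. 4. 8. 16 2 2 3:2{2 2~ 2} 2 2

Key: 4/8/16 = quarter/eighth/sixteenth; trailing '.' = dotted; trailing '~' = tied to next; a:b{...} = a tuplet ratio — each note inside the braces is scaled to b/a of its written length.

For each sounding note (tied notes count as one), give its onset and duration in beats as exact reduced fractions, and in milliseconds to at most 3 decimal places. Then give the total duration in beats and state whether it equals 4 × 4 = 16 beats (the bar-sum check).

1) 0.0ms=0b +666.667ms=3/2b
2) 666.667ms=3/2b +666.667ms=3/2b
3) 1333.333ms=3b +333.333ms=3/4b
4) 1666.667ms=15/4b +111.111ms=1/4b
5) 1777.778ms=4b +888.889ms=2b
6) 2666.667ms=6b +888.889ms=2b
7) 3555.556ms=8b +592.593ms=4/3b
8) 4148.148ms=28/3b +1185.185ms=8/3b
9) 5333.333ms=12b +888.889ms=2b
10) 6222.222ms=14b +888.889ms=2b
Σ=16b of 16 (135bpm 4/4) — PASS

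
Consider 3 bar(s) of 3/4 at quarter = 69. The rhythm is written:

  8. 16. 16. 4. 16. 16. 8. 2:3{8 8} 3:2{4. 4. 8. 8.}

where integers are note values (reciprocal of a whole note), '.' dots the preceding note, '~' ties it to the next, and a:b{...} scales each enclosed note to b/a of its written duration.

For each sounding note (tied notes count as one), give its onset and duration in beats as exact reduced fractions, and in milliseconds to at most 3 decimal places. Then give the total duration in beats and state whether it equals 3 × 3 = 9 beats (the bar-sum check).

1) 0.0ms=0b +652.174ms=3/4b
2) 652.174ms=3/4b +326.087ms=3/8b
3) 978.261ms=9/8b +326.087ms=3/8b
4) 1304.348ms=3/2b +1304.348ms=3/2b
5) 2608.696ms=3b +326.087ms=3/8b
6) 2934.783ms=27/8b +326.087ms=3/8b
7) 3260.87ms=15/4b +652.174ms=3/4b
8) 3913.043ms=9/2b +652.174ms=3/4b
9) 4565.217ms=21/4b +652.174ms=3/4b
10) 5217.391ms=6b +869.565ms=1b
11) 6086.957ms=7b +869.565ms=1b
12) 6956.522ms=8b +434.783ms=1/2b
13) 7391.304ms=17/2b +434.783ms=1/2b
Σ=9b of 9 (69bpm 3/4) — PASS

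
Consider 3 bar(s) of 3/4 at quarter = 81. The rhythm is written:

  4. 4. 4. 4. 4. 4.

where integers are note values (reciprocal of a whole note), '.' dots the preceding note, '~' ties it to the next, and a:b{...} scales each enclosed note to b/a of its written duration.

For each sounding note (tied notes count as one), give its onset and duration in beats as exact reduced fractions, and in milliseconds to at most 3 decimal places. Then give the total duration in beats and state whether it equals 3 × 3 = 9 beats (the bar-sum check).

1) 0.0ms=0b +1111.111ms=3/2b
2) 1111.111ms=3/2b +1111.111ms=3/2b
3) 2222.222ms=3b +1111.111ms=3/2b
4) 3333.333ms=9/2b +1111.111ms=3/2b
5) 4444.444ms=6b +1111.111ms=3/2b
6) 5555.556ms=15/2b +1111.111ms=3/2b
Σ=9b of 9 (81bpm 3/4) — PASS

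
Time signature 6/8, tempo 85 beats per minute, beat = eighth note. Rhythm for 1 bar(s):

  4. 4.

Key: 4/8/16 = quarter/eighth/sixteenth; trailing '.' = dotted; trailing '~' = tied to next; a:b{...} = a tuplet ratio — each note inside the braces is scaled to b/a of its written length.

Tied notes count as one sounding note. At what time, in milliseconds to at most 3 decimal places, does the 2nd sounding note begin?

note 2 onset = 3b = 2117.647ms

1. 0.0ms @ 0 + 2117.647ms (3)
2. 2117.647ms @ 3 + 2117.647ms (3)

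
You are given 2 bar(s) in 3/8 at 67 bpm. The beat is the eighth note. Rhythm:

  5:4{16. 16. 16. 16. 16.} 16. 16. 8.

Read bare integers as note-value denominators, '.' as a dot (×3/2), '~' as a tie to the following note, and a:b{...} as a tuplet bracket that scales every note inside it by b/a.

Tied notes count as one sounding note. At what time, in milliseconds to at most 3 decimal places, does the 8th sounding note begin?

1. 0.0ms @ 0 + 537.313ms (3/5)
2. 537.313ms @ 3/5 + 537.313ms (3/5)
3. 1074.627ms @ 6/5 + 537.313ms (3/5)
4. 1611.94ms @ 9/5 + 537.313ms (3/5)
5. 2149.254ms @ 12/5 + 537.313ms (3/5)
6. 2686.567ms @ 3 + 671.642ms (3/4)
7. 3358.209ms @ 15/4 + 671.642ms (3/4)
8. 4029.851ms @ 9/2 + 1343.284ms (3/2)

note 8 onset = 9/2b = 4029.851ms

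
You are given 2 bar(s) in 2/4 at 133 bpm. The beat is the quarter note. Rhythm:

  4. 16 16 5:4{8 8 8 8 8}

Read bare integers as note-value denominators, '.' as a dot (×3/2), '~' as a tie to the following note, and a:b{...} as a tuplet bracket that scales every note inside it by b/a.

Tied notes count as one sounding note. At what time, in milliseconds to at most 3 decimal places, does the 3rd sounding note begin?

1. 0.0ms @ 0 + 676.692ms (3/2)
2. 676.692ms @ 3/2 + 112.782ms (1/4)
3. 789.474ms @ 7/4 + 112.782ms (1/4)
4. 902.256ms @ 2 + 180.451ms (2/5)
5. 1082.707ms @ 12/5 + 180.451ms (2/5)
6. 1263.158ms @ 14/5 + 180.451ms (2/5)
7. 1443.609ms @ 16/5 + 180.451ms (2/5)
8. 1624.06ms @ 18/5 + 180.451ms (2/5)

note 3 onset = 7/4b = 789.474ms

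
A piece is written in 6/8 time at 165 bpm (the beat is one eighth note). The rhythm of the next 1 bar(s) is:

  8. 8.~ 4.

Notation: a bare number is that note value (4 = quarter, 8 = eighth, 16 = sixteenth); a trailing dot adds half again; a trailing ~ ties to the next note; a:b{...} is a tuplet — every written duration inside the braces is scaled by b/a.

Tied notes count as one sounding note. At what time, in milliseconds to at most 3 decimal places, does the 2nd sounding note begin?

note 2 onset = 3/2b = 545.455ms

1. 0.0ms @ 0 + 545.455ms (3/2)
2. 545.455ms @ 3/2 + 1636.364ms (9/2)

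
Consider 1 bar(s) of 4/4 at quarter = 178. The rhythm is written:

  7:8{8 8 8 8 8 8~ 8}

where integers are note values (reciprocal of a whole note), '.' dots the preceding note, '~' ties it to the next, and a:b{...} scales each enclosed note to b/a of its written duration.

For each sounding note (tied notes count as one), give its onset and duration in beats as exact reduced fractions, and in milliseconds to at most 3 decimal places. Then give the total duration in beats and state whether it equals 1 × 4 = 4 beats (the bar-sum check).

1) 0.0ms=0b +192.616ms=4/7b
2) 192.616ms=4/7b +192.616ms=4/7b
3) 385.233ms=8/7b +192.616ms=4/7b
4) 577.849ms=12/7b +192.616ms=4/7b
5) 770.465ms=16/7b +192.616ms=4/7b
6) 963.082ms=20/7b +385.233ms=8/7b
Σ=4b of 4 (178bpm 4/4) — PASS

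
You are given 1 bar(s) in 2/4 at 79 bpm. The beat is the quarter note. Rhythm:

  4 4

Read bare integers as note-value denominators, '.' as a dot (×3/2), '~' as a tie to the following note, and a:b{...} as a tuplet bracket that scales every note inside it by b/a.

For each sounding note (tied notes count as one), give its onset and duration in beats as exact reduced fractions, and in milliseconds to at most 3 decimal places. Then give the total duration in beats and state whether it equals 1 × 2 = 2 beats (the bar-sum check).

1) 0.0ms=0b +759.494ms=1b
2) 759.494ms=1b +759.494ms=1b
Σ=2b of 2 (79bpm 2/4) — PASS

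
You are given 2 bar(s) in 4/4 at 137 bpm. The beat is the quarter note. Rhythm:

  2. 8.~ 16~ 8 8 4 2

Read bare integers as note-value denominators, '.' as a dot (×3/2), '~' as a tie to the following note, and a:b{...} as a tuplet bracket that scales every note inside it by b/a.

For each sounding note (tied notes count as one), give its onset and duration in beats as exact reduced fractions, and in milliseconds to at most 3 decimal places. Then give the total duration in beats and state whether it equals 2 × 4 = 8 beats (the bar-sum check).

1) 0.0ms=0b +1313.869ms=3b
2) 1313.869ms=3b +656.934ms=3/2b
3) 1970.803ms=9/2b +218.978ms=1/2b
4) 2189.781ms=5b +437.956ms=1b
5) 2627.737ms=6b +875.912ms=2b
Σ=8b of 8 (137bpm 4/4) — PASS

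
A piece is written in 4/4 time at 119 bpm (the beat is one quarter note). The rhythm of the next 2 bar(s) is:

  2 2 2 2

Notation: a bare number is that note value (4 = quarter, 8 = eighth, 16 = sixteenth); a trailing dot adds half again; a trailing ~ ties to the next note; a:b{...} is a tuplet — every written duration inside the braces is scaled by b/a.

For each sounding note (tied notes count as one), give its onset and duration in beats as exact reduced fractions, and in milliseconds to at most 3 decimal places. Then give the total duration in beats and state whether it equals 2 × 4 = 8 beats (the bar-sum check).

1) 0.0ms=0b +1008.403ms=2b
2) 1008.403ms=2b +1008.403ms=2b
3) 2016.807ms=4b +1008.403ms=2b
4) 3025.21ms=6b +1008.403ms=2b
Σ=8b of 8 (119bpm 4/4) — PASS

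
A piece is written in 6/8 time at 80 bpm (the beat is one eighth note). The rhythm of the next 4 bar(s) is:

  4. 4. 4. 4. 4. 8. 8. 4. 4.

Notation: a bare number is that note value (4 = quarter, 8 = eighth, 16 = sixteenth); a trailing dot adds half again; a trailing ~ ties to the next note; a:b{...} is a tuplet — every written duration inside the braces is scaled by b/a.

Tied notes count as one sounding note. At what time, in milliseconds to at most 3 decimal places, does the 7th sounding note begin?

1. 0.0ms @ 0 + 2250.0ms (3)
2. 2250.0ms @ 3 + 2250.0ms (3)
3. 4500.0ms @ 6 + 2250.0ms (3)
4. 6750.0ms @ 9 + 2250.0ms (3)
5. 9000.0ms @ 12 + 2250.0ms (3)
6. 11250.0ms @ 15 + 1125.0ms (3/2)
7. 12375.0ms @ 33/2 + 1125.0ms (3/2)
8. 13500.0ms @ 18 + 2250.0ms (3)
9. 15750.0ms @ 21 + 2250.0ms (3)

note 7 onset = 33/2b = 12375.0ms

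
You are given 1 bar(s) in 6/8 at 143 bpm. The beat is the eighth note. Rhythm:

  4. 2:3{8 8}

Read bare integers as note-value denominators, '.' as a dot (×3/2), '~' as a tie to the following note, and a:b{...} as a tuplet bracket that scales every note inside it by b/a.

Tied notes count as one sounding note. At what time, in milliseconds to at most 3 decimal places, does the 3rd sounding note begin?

1. 0.0ms @ 0 + 1258.741ms (3)
2. 1258.741ms @ 3 + 629.371ms (3/2)
3. 1888.112ms @ 9/2 + 629.371ms (3/2)

note 3 onset = 9/2b = 1888.112ms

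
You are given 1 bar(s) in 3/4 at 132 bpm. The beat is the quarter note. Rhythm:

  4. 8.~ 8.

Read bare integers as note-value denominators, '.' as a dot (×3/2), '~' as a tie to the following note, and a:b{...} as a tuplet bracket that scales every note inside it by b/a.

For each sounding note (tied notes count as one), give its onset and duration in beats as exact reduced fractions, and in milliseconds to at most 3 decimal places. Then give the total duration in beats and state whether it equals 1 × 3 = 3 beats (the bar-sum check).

1) 0.0ms=0b +681.818ms=3/2b
2) 681.818ms=3/2b +681.818ms=3/2b
Σ=3b of 3 (132bpm 3/4) — PASS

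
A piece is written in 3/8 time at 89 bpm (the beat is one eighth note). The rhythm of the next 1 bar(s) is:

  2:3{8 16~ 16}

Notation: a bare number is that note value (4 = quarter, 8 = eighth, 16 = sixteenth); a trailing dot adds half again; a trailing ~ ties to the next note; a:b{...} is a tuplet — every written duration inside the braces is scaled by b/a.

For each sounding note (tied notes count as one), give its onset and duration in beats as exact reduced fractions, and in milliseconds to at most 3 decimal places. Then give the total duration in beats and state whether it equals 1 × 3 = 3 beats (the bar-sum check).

1) 0.0ms=0b +1011.236ms=3/2b
2) 1011.236ms=3/2b +1011.236ms=3/2b
Σ=3b of 3 (89bpm 3/8) — PASS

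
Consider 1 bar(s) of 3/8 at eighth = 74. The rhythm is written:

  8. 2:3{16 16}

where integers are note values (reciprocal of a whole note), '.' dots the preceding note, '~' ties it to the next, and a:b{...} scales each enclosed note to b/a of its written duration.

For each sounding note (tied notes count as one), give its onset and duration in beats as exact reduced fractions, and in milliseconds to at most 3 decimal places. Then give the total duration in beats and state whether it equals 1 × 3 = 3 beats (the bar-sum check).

1) 0.0ms=0b +1216.216ms=3/2b
2) 1216.216ms=3/2b +608.108ms=3/4b
3) 1824.324ms=9/4b +608.108ms=3/4b
Σ=3b of 3 (74bpm 3/8) — PASS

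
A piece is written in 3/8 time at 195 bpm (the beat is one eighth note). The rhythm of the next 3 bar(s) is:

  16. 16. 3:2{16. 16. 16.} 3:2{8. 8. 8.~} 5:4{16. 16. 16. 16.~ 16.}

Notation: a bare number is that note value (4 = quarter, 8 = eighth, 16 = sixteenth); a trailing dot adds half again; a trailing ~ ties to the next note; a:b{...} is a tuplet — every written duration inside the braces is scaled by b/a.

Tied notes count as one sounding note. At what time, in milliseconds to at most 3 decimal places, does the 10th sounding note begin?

note 10 onset = 36/5b = 2215.385ms

1. 0.0ms @ 0 + 230.769ms (3/4)
2. 230.769ms @ 3/4 + 230.769ms (3/4)
3. 461.538ms @ 3/2 + 153.846ms (1/2)
4. 615.385ms @ 2 + 153.846ms (1/2)
5. 769.231ms @ 5/2 + 153.846ms (1/2)
6. 923.077ms @ 3 + 307.692ms (1)
7. 1230.769ms @ 4 + 307.692ms (1)
8. 1538.462ms @ 5 + 492.308ms (8/5)
9. 2030.769ms @ 33/5 + 184.615ms (3/5)
10. 2215.385ms @ 36/5 + 184.615ms (3/5)
11. 2400.0ms @ 39/5 + 369.231ms (6/5)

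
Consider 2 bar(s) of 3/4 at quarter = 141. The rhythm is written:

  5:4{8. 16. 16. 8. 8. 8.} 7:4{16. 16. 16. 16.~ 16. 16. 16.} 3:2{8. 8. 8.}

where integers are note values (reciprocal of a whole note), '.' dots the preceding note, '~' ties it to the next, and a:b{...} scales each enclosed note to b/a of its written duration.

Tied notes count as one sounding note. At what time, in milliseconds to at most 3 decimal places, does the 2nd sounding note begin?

note 2 onset = 3/5b = 255.319ms

1. 0.0ms @ 0 + 255.319ms (3/5)
2. 255.319ms @ 3/5 + 127.66ms (3/10)
3. 382.979ms @ 9/10 + 127.66ms (3/10)
4. 510.638ms @ 6/5 + 255.319ms (3/5)
5. 765.957ms @ 9/5 + 255.319ms (3/5)
6. 1021.277ms @ 12/5 + 255.319ms (3/5)
7. 1276.596ms @ 3 + 91.185ms (3/14)
8. 1367.781ms @ 45/14 + 91.185ms (3/14)
9. 1458.967ms @ 24/7 + 91.185ms (3/14)
10. 1550.152ms @ 51/14 + 182.371ms (3/7)
11. 1732.523ms @ 57/14 + 91.185ms (3/14)
12. 1823.708ms @ 30/7 + 91.185ms (3/14)
13. 1914.894ms @ 9/2 + 212.766ms (1/2)
14. 2127.66ms @ 5 + 212.766ms (1/2)
15. 2340.426ms @ 11/2 + 212.766ms (1/2)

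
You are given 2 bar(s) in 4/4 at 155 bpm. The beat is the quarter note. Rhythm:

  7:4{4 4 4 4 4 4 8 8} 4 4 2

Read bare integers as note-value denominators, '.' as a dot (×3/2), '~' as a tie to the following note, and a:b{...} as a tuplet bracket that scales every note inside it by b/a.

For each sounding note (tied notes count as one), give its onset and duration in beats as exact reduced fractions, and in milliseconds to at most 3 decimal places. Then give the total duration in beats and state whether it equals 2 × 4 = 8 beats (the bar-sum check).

1) 0.0ms=0b +221.198ms=4/7b
2) 221.198ms=4/7b +221.198ms=4/7b
3) 442.396ms=8/7b +221.198ms=4/7b
4) 663.594ms=12/7b +221.198ms=4/7b
5) 884.793ms=16/7b +221.198ms=4/7b
6) 1105.991ms=20/7b +221.198ms=4/7b
7) 1327.189ms=24/7b +110.599ms=2/7b
8) 1437.788ms=26/7b +110.599ms=2/7b
9) 1548.387ms=4b +387.097ms=1b
10) 1935.484ms=5b +387.097ms=1b
11) 2322.581ms=6b +774.194ms=2b
Σ=8b of 8 (155bpm 4/4) — PASS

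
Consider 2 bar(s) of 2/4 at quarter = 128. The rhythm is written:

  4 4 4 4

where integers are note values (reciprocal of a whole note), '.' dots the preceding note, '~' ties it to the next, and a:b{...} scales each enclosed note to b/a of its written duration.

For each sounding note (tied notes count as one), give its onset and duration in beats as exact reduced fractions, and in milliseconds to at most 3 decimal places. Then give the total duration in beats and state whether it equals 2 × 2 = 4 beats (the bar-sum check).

1) 0.0ms=0b +468.75ms=1b
2) 468.75ms=1b +468.75ms=1b
3) 937.5ms=2b +468.75ms=1b
4) 1406.25ms=3b +468.75ms=1b
Σ=4b of 4 (128bpm 2/4) — PASS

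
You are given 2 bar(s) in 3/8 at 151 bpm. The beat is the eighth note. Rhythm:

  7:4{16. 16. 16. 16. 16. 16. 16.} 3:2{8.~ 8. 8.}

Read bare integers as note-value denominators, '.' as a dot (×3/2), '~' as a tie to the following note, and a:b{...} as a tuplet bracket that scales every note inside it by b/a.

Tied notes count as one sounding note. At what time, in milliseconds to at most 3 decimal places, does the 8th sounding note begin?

1. 0.0ms @ 0 + 170.293ms (3/7)
2. 170.293ms @ 3/7 + 170.293ms (3/7)
3. 340.587ms @ 6/7 + 170.293ms (3/7)
4. 510.88ms @ 9/7 + 170.293ms (3/7)
5. 681.173ms @ 12/7 + 170.293ms (3/7)
6. 851.466ms @ 15/7 + 170.293ms (3/7)
7. 1021.76ms @ 18/7 + 170.293ms (3/7)
8. 1192.053ms @ 3 + 794.702ms (2)
9. 1986.755ms @ 5 + 397.351ms (1)

note 8 onset = 3b = 1192.053ms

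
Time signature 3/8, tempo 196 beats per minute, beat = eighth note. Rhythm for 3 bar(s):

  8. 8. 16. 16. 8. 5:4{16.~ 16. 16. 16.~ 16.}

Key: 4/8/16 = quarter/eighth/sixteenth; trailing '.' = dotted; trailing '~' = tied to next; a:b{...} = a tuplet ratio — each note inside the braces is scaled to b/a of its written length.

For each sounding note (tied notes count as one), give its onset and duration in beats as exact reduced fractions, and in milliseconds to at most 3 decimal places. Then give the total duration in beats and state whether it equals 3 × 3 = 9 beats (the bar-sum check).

1) 0.0ms=0b +459.184ms=3/2b
2) 459.184ms=3/2b +459.184ms=3/2b
3) 918.367ms=3b +229.592ms=3/4b
4) 1147.959ms=15/4b +229.592ms=3/4b
5) 1377.551ms=9/2b +459.184ms=3/2b
6) 1836.735ms=6b +367.347ms=6/5b
7) 2204.082ms=36/5b +183.673ms=3/5b
8) 2387.755ms=39/5b +367.347ms=6/5b
Σ=9b of 9 (196bpm 3/8) — PASS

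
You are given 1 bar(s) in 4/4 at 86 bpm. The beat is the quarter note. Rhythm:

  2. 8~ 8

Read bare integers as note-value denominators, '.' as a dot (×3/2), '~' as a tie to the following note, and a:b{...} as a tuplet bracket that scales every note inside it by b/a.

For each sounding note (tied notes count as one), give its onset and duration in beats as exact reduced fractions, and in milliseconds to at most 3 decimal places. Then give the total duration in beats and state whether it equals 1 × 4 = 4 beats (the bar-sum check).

1) 0.0ms=0b +2093.023ms=3b
2) 2093.023ms=3b +697.674ms=1b
Σ=4b of 4 (86bpm 4/4) — PASS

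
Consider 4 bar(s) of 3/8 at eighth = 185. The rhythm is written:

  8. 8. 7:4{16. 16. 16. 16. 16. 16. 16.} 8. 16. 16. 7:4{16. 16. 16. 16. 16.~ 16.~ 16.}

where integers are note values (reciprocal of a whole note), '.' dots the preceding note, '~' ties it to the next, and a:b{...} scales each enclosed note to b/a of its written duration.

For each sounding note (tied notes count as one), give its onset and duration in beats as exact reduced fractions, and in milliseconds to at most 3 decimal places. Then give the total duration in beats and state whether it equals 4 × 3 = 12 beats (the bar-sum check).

1) 0.0ms=0b +486.486ms=3/2b
2) 486.486ms=3/2b +486.486ms=3/2b
3) 972.973ms=3b +138.996ms=3/7b
4) 1111.969ms=24/7b +138.996ms=3/7b
5) 1250.965ms=27/7b +138.996ms=3/7b
6) 1389.961ms=30/7b +138.996ms=3/7b
7) 1528.958ms=33/7b +138.996ms=3/7b
8) 1667.954ms=36/7b +138.996ms=3/7b
9) 1806.95ms=39/7b +138.996ms=3/7b
10) 1945.946ms=6b +486.486ms=3/2b
11) 2432.432ms=15/2b +243.243ms=3/4b
12) 2675.676ms=33/4b +243.243ms=3/4b
13) 2918.919ms=9b +138.996ms=3/7b
14) 3057.915ms=66/7b +138.996ms=3/7b
15) 3196.911ms=69/7b +138.996ms=3/7b
16) 3335.907ms=72/7b +138.996ms=3/7b
17) 3474.903ms=75/7b +416.988ms=9/7b
Σ=12b of 12 (185bpm 3/8) — PASS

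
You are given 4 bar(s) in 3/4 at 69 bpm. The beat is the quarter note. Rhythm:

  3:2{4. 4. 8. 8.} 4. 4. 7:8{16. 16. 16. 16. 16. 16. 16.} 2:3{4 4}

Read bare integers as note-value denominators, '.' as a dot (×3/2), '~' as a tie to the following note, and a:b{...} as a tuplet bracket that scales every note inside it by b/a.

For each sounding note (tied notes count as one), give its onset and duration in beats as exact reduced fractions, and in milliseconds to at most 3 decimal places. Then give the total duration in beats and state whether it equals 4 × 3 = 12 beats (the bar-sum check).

1) 0.0ms=0b +869.565ms=1b
2) 869.565ms=1b +869.565ms=1b
3) 1739.13ms=2b +434.783ms=1/2b
4) 2173.913ms=5/2b +434.783ms=1/2b
5) 2608.696ms=3b +1304.348ms=3/2b
6) 3913.043ms=9/2b +1304.348ms=3/2b
7) 5217.391ms=6b +372.671ms=3/7b
8) 5590.062ms=45/7b +372.671ms=3/7b
9) 5962.733ms=48/7b +372.671ms=3/7b
10) 6335.404ms=51/7b +372.671ms=3/7b
11) 6708.075ms=54/7b +372.671ms=3/7b
12) 7080.745ms=57/7b +372.671ms=3/7b
13) 7453.416ms=60/7b +372.671ms=3/7b
14) 7826.087ms=9b +1304.348ms=3/2b
15) 9130.435ms=21/2b +1304.348ms=3/2b
Σ=12b of 12 (69bpm 3/4) — PASS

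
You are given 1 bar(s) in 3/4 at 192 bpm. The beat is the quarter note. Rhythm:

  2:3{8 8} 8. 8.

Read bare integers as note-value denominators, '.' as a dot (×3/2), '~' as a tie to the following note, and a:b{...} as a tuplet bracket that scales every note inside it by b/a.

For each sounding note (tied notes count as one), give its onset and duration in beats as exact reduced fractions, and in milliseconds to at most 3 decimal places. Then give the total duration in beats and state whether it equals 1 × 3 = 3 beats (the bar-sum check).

1) 0.0ms=0b +234.375ms=3/4b
2) 234.375ms=3/4b +234.375ms=3/4b
3) 468.75ms=3/2b +234.375ms=3/4b
4) 703.125ms=9/4b +234.375ms=3/4b
Σ=3b of 3 (192bpm 3/4) — PASS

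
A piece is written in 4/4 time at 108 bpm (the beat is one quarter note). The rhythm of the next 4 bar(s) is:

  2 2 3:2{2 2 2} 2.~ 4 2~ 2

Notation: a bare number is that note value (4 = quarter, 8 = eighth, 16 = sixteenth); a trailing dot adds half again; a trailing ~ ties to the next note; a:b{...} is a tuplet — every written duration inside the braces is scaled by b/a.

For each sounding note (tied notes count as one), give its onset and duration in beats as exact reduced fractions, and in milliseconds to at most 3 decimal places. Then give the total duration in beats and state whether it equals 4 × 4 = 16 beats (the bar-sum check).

1) 0.0ms=0b +1111.111ms=2b
2) 1111.111ms=2b +1111.111ms=2b
3) 2222.222ms=4b +740.741ms=4/3b
4) 2962.963ms=16/3b +740.741ms=4/3b
5) 3703.704ms=20/3b +740.741ms=4/3b
6) 4444.444ms=8b +2222.222ms=4b
7) 6666.667ms=12b +2222.222ms=4b
Σ=16b of 16 (108bpm 4/4) — PASS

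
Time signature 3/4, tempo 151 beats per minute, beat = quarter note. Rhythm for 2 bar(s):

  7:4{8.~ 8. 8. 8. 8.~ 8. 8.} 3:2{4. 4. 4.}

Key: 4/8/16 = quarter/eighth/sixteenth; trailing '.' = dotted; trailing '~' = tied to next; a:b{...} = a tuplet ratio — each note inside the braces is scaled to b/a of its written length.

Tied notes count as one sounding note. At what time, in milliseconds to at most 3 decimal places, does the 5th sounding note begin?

1. 0.0ms @ 0 + 340.587ms (6/7)
2. 340.587ms @ 6/7 + 170.293ms (3/7)
3. 510.88ms @ 9/7 + 170.293ms (3/7)
4. 681.173ms @ 12/7 + 340.587ms (6/7)
5. 1021.76ms @ 18/7 + 170.293ms (3/7)
6. 1192.053ms @ 3 + 397.351ms (1)
7. 1589.404ms @ 4 + 397.351ms (1)
8. 1986.755ms @ 5 + 397.351ms (1)

note 5 onset = 18/7b = 1021.76ms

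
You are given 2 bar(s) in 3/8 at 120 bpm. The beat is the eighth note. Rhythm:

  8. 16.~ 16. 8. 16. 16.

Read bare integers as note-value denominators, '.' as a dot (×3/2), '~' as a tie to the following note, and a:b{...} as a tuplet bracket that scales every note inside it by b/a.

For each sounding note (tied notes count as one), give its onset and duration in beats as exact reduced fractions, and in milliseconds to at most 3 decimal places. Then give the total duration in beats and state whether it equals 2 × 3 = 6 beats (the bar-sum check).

1) 0.0ms=0b +750.0ms=3/2b
2) 750.0ms=3/2b +750.0ms=3/2b
3) 1500.0ms=3b +750.0ms=3/2b
4) 2250.0ms=9/2b +375.0ms=3/4b
5) 2625.0ms=21/4b +375.0ms=3/4b
Σ=6b of 6 (120bpm 3/8) — PASS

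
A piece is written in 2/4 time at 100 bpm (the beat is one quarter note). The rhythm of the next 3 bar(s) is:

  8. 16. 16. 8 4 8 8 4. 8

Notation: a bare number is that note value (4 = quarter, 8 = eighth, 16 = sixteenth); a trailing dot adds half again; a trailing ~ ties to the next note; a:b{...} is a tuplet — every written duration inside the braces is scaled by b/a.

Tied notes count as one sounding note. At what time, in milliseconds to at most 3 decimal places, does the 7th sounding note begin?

note 7 onset = 7/2b = 2100.0ms

1. 0.0ms @ 0 + 450.0ms (3/4)
2. 450.0ms @ 3/4 + 225.0ms (3/8)
3. 675.0ms @ 9/8 + 225.0ms (3/8)
4. 900.0ms @ 3/2 + 300.0ms (1/2)
5. 1200.0ms @ 2 + 600.0ms (1)
6. 1800.0ms @ 3 + 300.0ms (1/2)
7. 2100.0ms @ 7/2 + 300.0ms (1/2)
8. 2400.0ms @ 4 + 900.0ms (3/2)
9. 3300.0ms @ 11/2 + 300.0ms (1/2)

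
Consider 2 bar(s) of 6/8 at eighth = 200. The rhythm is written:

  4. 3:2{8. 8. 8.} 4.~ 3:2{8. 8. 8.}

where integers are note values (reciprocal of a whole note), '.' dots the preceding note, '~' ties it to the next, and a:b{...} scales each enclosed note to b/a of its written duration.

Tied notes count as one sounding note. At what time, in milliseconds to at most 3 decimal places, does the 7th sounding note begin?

1. 0.0ms @ 0 + 900.0ms (3)
2. 900.0ms @ 3 + 300.0ms (1)
3. 1200.0ms @ 4 + 300.0ms (1)
4. 1500.0ms @ 5 + 300.0ms (1)
5. 1800.0ms @ 6 + 1200.0ms (4)
6. 3000.0ms @ 10 + 300.0ms (1)
7. 3300.0ms @ 11 + 300.0ms (1)

note 7 onset = 11b = 3300.0ms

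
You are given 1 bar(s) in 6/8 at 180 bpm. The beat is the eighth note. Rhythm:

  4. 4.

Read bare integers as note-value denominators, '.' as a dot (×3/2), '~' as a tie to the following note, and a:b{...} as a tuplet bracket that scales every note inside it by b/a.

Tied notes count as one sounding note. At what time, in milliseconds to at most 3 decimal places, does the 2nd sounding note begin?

note 2 onset = 3b = 1000.0ms

1. 0.0ms @ 0 + 1000.0ms (3)
2. 1000.0ms @ 3 + 1000.0ms (3)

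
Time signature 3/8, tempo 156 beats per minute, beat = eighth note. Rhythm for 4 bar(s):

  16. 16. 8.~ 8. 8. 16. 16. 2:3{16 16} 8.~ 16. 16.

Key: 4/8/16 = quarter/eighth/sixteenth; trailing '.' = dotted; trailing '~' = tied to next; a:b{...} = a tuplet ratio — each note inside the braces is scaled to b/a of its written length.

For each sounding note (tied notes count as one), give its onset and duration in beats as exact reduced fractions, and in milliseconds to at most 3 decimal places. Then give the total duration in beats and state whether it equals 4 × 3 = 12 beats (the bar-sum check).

1) 0.0ms=0b +288.462ms=3/4b
2) 288.462ms=3/4b +288.462ms=3/4b
3) 576.923ms=3/2b +1153.846ms=3b
4) 1730.769ms=9/2b +576.923ms=3/2b
5) 2307.692ms=6b +288.462ms=3/4b
6) 2596.154ms=27/4b +288.462ms=3/4b
7) 2884.615ms=15/2b +288.462ms=3/4b
8) 3173.077ms=33/4b +288.462ms=3/4b
9) 3461.538ms=9b +865.385ms=9/4b
10) 4326.923ms=45/4b +288.462ms=3/4b
Σ=12b of 12 (156bpm 3/8) — PASS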